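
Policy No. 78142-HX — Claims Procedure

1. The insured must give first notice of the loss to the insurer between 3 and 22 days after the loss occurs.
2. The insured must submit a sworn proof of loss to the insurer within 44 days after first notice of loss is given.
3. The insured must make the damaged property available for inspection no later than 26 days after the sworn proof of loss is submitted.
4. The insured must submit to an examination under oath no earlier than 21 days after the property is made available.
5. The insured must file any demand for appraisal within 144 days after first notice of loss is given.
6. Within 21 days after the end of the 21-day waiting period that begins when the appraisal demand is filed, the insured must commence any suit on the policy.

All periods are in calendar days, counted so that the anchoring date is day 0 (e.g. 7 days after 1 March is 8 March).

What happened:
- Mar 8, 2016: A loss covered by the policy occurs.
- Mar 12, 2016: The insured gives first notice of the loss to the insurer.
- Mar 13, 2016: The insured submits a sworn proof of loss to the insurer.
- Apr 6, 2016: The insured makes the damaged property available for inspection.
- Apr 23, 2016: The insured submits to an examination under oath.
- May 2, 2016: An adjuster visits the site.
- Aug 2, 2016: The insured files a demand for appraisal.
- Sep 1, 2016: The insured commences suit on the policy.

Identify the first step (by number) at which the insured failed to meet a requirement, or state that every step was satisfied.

Step 4

Step 1 — 3 and 22 days from Mar 8, 2016 (when the loss occurs) are Mar 11, 2016 and Mar 30, 2016 respectively; Mar 12, 2016 falls inside that range.
Step 2 — counting 44 days from Mar 12, 2016 (when first notice of loss is given) gives a deadline of Apr 25, 2016; done Mar 13, 2016 — timely.
Step 3 — counting 26 days from Mar 13, 2016 (when the sworn proof of loss is submitted) gives a deadline of Apr 8, 2016; done Apr 6, 2016 — timely.
Step 4 — must wait 21 days from Apr 6, 2016 (when the property is made available), so not before Apr 27, 2016; acted on Apr 23, 2016, 4 days prematurely.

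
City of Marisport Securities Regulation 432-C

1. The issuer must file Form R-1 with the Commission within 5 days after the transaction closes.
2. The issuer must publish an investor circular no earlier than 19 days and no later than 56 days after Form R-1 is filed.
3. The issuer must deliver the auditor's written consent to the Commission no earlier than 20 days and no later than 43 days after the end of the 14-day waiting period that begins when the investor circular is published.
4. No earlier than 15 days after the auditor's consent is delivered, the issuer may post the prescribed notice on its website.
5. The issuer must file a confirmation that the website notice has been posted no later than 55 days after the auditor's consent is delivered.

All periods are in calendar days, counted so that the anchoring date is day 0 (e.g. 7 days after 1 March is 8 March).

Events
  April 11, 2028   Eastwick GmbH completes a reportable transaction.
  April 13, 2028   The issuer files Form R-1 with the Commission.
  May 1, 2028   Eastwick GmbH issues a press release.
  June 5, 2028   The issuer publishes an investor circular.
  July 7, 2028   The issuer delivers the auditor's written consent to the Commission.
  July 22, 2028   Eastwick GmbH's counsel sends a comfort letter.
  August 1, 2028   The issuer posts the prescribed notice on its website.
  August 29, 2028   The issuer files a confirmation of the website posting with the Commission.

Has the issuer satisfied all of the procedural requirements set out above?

Step 1 — counting 5 days from April 11, 2028 (when the transaction closes) gives a deadline of April 16, 2028; April 13, 2028 is within that limit.
Step 2 — 19 and 56 days from April 13, 2028 (when Form R-1 is filed) are May 2, 2028 and June 8, 2028 respectively; done June 5, 2028, which is between those dates.
Step 3 — 20 and 43 days from June 19, 2028 (end of the 14-day waiting period, which began when the investor circular is published on June 5, 2028) are July 9, 2028 and August 1, 2028 respectively; July 7, 2028 is 2 days too early.

No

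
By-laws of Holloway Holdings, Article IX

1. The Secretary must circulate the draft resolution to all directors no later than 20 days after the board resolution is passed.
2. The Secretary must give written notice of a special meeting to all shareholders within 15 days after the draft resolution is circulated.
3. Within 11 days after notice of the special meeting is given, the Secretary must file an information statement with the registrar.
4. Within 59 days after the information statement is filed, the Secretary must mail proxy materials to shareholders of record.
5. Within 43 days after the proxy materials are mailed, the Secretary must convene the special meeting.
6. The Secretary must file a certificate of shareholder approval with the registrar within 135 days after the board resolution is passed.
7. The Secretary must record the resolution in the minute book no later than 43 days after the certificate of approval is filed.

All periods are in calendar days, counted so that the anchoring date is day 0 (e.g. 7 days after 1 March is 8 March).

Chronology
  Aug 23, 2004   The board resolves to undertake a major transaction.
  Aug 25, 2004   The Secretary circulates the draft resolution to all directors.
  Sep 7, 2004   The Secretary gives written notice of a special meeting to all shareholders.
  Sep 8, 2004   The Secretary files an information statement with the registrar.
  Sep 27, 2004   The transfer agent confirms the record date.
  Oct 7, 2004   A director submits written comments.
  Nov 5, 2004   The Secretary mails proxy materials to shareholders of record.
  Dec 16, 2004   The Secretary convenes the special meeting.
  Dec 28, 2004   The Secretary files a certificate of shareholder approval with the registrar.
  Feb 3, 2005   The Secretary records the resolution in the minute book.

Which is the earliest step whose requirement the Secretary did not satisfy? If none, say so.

None — every step was satisfied

(1) due by Aug 23, 2004 + 20 days = Sep 12, 2004; completed Aug 25, 2004, before the deadline.
(2) due by Aug 25, 2004 + 15 days = Sep 9, 2004; Sep 7, 2004 is within that limit.
(3) due by Sep 7, 2004 + 11 days = Sep 18, 2004; Sep 8, 2004 is within that limit.
(4) due by Sep 8, 2004 + 59 days = Nov 6, 2004; done Nov 5, 2004 — timely.
(5) due by Nov 5, 2004 + 43 days = Dec 18, 2004; done Dec 16, 2004 — timely.
(6) due by Aug 23, 2004 + 135 days = Jan 5, 2005; done Dec 28, 2004 — timely.
(7) due by Dec 28, 2004 + 43 days = Feb 9, 2005; completed Feb 3, 2005, before the deadline.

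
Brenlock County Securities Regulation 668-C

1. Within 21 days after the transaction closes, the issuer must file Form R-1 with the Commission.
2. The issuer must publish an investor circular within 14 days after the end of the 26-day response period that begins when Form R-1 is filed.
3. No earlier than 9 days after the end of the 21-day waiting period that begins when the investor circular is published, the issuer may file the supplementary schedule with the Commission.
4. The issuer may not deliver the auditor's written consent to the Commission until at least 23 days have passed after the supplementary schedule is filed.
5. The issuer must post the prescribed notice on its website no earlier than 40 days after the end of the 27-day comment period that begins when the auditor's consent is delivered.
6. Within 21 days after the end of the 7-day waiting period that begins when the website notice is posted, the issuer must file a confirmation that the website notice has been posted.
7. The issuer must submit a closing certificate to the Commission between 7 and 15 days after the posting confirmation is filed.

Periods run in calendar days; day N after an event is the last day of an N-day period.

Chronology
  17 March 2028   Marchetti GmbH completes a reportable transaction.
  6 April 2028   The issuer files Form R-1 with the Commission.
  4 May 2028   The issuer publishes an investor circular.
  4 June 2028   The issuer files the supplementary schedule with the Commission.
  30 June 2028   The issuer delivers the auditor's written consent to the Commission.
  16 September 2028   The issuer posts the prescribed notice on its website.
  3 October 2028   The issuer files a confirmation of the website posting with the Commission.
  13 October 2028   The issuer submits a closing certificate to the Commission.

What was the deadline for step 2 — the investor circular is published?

Form R-1 is filed on 6 April 2028; the 26-day response period therefore ends 2 May 2028, and step 2 runs from that date. 14 days after 2 May 2028 is 16 May 2028.

16 May 2028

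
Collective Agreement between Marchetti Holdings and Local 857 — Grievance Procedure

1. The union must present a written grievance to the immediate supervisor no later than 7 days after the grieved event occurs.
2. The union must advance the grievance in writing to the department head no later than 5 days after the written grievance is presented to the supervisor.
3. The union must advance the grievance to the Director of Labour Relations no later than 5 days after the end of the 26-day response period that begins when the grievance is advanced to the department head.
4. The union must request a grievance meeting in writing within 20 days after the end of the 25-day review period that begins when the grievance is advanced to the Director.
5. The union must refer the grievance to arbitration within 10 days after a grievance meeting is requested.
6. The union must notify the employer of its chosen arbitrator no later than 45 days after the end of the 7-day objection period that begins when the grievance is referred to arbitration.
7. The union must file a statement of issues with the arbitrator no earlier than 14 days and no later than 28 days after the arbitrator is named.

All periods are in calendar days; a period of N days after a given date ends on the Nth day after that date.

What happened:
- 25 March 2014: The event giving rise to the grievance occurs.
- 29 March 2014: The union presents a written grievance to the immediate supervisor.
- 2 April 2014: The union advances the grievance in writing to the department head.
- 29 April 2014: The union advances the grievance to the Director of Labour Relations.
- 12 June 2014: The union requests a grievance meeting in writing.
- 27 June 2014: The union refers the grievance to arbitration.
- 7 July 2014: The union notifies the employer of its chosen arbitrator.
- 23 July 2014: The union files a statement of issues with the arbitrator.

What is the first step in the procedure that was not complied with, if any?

Step 1 — counting 7 days from 25 March 2014 (when the grieved event occurs) gives a deadline of 1 April 2014; 29 March 2014 is within that limit.
Step 2 — counting 5 days from 29 March 2014 (when the written grievance is presented to the supervisor) gives a deadline of 3 April 2014; completed 2 April 2014, before the deadline.
Step 3 — counting 5 days from 28 April 2014 (end of the 26-day response period, which began when the grievance is advanced to the department head on 2 April 2014) gives a deadline of 3 May 2014; 29 April 2014 is within that limit.
Step 4 — counting 20 days from 24 May 2014 (end of the 25-day review period, which began when the grievance is advanced to the Director on 29 April 2014) gives a deadline of 13 June 2014; done 12 June 2014 — timely.
Step 5 — counting 10 days from 12 June 2014 (when a grievance meeting is requested) gives a deadline of 22 June 2014; done 27 June 2014 — 5 days late.
No need to go further; step 5 was not satisfied.

Step 5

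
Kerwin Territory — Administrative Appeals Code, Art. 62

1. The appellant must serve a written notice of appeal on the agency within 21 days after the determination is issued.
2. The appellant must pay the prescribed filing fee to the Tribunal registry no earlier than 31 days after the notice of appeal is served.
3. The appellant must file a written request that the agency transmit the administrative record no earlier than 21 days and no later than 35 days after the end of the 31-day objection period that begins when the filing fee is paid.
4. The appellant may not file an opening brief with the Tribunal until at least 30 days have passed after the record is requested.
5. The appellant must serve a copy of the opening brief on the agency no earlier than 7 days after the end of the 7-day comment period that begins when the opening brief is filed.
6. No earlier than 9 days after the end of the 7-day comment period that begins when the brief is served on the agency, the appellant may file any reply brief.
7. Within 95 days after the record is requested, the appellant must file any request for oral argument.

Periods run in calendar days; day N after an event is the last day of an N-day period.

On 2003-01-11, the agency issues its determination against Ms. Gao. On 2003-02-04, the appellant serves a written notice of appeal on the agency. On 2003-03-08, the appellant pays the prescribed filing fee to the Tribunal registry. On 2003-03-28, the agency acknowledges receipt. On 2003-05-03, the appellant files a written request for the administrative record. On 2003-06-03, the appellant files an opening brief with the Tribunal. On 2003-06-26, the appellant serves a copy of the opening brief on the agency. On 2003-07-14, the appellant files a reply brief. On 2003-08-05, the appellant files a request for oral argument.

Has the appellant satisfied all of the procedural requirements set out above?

No

Step 1 — counting 21 days from 2003-01-11 (when the determination is issued) gives a deadline of 2003-02-01; 2003-02-04 misses that deadline by 3 days.
Later steps need not be reached.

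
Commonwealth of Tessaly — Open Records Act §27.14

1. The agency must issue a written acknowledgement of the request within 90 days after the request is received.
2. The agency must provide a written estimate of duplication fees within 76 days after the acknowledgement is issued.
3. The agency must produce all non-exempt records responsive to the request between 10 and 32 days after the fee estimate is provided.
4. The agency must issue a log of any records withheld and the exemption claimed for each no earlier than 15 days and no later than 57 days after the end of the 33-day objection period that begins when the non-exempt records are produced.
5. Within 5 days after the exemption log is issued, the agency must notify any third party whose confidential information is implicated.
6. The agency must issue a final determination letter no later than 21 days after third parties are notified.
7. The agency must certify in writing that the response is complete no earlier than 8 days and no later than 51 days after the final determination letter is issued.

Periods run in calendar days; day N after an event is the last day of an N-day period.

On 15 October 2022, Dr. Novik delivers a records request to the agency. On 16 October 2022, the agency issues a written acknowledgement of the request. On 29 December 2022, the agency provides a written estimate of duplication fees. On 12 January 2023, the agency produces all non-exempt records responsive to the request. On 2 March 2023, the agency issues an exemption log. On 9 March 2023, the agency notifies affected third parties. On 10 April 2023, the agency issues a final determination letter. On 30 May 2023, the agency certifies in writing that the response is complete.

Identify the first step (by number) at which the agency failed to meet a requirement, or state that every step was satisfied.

Step 5

Step 1 — counting 90 days from 15 October 2022 (when the request is received) gives a deadline of 13 January 2023; completed 16 October 2022, before the deadline.
Step 2 — counting 76 days from 16 October 2022 (when the acknowledgement is issued) gives a deadline of 31 December 2022; done 29 December 2022 — timely.
Step 3 — 10 and 32 days from 29 December 2022 (when the fee estimate is provided) are 8 January 2023 and 30 January 2023 respectively; done 12 January 2023 — within the window.
Step 4 — 15 and 57 days from 14 February 2023 (end of the 33-day objection period, which began when the non-exempt records are produced on 12 January 2023) are 1 March 2023 and 12 April 2023 respectively; 2 March 2023 falls inside that range.
Step 5 — counting 5 days from 2 March 2023 (when the exemption log is issued) gives a deadline of 7 March 2023; not done until 9 March 2023, 2 days after the deadline.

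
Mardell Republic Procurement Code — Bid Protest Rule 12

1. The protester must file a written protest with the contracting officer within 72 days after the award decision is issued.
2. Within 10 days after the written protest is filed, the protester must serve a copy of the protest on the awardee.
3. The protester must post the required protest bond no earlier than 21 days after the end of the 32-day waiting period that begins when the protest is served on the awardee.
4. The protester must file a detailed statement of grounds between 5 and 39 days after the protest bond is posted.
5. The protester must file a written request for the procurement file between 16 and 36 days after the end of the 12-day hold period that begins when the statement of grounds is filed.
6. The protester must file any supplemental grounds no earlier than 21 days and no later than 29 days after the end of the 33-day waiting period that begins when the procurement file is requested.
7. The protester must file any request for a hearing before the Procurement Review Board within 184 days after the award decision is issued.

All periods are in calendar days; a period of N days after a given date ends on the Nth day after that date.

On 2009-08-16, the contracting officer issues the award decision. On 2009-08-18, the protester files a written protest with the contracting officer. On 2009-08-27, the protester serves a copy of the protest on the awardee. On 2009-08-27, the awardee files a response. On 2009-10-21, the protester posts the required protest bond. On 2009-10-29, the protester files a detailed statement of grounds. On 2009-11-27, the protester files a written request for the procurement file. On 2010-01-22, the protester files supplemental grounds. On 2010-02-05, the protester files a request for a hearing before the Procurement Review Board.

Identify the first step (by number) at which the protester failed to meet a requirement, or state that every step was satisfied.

Step 1: 72 days after 2009-08-16 (when the award decision is issued) is 2009-10-27; completed 2009-08-18, before the deadline.
Step 2: 10 days after 2009-08-18 (when the written protest is filed) is 2009-08-28; done 2009-08-27 — timely.
Step 3: the earliest permitted date is 21 days after 2009-09-28 (end of the 32-day waiting period, which began when the protest is served on the awardee on 2009-08-27), i.e. 2009-10-19; done 2009-10-21, after the minimum wait.
Step 4: the window is 5–39 days after 2009-10-21 (when the protest bond is posted), so 2009-10-26 through 2009-11-29; done 2009-10-29 — within the window.
Step 5: the window is 16–36 days after 2009-11-10 (end of the 12-day hold period, which began when the statement of grounds is filed on 2009-10-29), so 2009-11-26 through 2009-12-16; done 2009-11-27, which is between those dates.
Step 6: the window is 21–29 days after 2009-12-30 (end of the 33-day waiting period, which began when the procurement file is requested on 2009-11-27), so 2010-01-20 through 2010-01-28; done 2010-01-22, which is between those dates.
Step 7: 184 days after 2009-08-16 (when the award decision is issued) is 2010-02-16; done 2010-02-05 — timely.

None — every step was satisfied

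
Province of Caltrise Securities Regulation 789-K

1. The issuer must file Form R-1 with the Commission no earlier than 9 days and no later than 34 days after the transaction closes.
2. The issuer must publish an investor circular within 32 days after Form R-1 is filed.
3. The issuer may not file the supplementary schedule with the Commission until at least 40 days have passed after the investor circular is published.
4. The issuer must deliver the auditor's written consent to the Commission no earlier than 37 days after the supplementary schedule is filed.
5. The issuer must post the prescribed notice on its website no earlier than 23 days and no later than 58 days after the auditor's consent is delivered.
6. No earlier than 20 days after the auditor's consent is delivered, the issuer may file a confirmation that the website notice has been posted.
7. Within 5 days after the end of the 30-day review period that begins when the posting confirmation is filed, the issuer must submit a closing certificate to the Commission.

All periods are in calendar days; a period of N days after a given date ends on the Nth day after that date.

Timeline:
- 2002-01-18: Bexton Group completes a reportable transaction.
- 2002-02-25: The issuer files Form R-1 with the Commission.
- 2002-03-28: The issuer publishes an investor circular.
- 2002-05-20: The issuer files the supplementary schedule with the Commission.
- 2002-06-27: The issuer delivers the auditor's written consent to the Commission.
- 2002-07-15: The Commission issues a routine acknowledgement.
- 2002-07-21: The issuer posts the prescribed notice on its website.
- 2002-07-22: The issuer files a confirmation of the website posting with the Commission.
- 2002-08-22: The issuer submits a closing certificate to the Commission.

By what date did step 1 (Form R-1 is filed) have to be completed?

Step 1 runs from 2002-01-18, when the transaction closes. The window is 9–34 days after 2002-01-18; it closes on 2002-02-21.

2002-02-21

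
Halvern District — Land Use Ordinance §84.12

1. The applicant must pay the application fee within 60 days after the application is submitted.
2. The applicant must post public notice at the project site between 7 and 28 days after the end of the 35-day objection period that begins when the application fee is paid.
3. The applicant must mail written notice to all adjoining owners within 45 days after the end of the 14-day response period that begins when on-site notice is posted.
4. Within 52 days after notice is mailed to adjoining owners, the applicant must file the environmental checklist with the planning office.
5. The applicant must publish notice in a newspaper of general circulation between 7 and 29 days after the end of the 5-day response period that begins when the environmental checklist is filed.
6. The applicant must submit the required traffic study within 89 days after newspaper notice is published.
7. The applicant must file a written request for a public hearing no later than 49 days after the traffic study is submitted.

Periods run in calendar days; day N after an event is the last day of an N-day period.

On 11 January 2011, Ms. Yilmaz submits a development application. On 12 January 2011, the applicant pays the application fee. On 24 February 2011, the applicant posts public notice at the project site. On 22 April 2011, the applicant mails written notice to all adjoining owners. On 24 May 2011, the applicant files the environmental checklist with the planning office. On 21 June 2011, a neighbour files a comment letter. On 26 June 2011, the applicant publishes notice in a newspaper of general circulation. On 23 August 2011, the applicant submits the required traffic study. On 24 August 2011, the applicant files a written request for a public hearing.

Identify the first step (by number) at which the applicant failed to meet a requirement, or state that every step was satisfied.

None — every step was satisfied

(1) due by 11 January 2011 + 60 days = 12 March 2011; completed 12 January 2011, before the deadline.
(2) the permitted window runs from 16 February 2011 + 7 = 23 February 2011 to 16 February 2011 + 28 = 16 March 2011; 24 February 2011 falls inside that range.
(3) due by 10 March 2011 + 45 days = 24 April 2011; 22 April 2011 is within that limit.
(4) due by 22 April 2011 + 52 days = 13 June 2011; done 24 May 2011 — timely.
(5) the permitted window runs from 29 May 2011 + 7 = 5 June 2011 to 29 May 2011 + 29 = 27 June 2011; 26 June 2011 falls inside that range.
(6) due by 26 June 2011 + 89 days = 23 September 2011; 23 August 2011 is within that limit.
(7) due by 23 August 2011 + 49 days = 11 October 2011; done 24 August 2011 — timely.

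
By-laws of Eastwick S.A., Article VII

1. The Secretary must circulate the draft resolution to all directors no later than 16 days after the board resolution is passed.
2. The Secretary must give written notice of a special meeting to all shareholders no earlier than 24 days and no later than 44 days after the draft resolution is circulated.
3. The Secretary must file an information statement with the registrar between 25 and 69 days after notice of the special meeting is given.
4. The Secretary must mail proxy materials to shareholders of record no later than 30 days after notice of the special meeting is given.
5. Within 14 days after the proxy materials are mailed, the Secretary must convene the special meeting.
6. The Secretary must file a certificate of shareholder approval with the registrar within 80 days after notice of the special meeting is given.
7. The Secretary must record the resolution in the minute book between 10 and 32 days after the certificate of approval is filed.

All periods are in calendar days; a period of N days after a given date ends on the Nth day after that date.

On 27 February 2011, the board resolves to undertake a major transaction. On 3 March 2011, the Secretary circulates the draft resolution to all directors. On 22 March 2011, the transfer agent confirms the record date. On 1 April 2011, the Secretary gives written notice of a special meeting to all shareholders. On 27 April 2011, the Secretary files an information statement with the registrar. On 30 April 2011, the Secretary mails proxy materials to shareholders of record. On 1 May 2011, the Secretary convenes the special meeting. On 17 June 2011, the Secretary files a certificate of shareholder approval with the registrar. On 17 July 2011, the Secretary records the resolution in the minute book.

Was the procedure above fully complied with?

Step 1 — counting 16 days from 27 February 2011 (when the board resolution is passed) gives a deadline of 15 March 2011; 3 March 2011 is within that limit.
Step 2 — 24 and 44 days from 3 March 2011 (when the draft resolution is circulated) are 27 March 2011 and 16 April 2011 respectively; done 1 April 2011 — within the window.
Step 3 — 25 and 69 days from 1 April 2011 (when notice of the special meeting is given) are 26 April 2011 and 9 June 2011 respectively; done 27 April 2011, which is between those dates.
Step 4 — counting 30 days from 1 April 2011 (when notice of the special meeting is given) gives a deadline of 1 May 2011; completed 30 April 2011, before the deadline.
Step 5 — counting 14 days from 30 April 2011 (when the proxy materials are mailed) gives a deadline of 14 May 2011; completed 1 May 2011, before the deadline.
Step 6 — counting 80 days from 1 April 2011 (when notice of the special meeting is given) gives a deadline of 20 June 2011; 17 June 2011 is within that limit.
Step 7 — 10 and 32 days from 17 June 2011 (when the certificate of approval is filed) are 27 June 2011 and 19 July 2011 respectively; done 17 July 2011, which is between those dates.

Yes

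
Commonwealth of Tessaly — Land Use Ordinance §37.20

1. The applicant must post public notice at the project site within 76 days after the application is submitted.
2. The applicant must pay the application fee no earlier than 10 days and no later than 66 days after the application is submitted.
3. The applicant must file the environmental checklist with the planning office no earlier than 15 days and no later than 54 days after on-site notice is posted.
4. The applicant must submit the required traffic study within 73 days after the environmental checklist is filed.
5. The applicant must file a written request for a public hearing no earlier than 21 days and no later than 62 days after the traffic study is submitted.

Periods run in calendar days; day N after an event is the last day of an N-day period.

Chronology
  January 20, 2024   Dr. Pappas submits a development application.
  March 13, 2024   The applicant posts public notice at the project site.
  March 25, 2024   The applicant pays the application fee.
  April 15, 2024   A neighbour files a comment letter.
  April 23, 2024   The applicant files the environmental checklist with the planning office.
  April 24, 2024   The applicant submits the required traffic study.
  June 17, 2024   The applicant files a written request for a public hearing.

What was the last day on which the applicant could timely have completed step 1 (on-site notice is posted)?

Step 1 runs from January 20, 2024, when the application is submitted. 76 days after January 20, 2024 is April 5, 2024.

April 5, 2024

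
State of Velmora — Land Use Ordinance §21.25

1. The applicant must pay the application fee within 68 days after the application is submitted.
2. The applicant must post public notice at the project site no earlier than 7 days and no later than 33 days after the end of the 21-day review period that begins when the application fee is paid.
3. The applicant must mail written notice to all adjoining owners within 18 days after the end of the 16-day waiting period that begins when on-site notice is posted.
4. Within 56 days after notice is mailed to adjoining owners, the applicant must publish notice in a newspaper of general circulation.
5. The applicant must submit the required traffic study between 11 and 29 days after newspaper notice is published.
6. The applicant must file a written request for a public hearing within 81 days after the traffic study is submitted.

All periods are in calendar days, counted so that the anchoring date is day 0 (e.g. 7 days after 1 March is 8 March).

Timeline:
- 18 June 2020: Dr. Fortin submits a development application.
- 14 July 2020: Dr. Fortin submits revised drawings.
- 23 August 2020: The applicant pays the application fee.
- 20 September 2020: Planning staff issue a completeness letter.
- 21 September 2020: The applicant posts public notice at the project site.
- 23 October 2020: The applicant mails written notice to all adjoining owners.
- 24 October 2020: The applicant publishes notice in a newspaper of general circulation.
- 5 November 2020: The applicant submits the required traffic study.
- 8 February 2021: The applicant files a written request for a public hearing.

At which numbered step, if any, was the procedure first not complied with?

Step 6

(1) due by 18 June 2020 + 68 days = 25 August 2020; done 23 August 2020 — timely.
(2) the permitted window runs from 13 September 2020 + 7 = 20 September 2020 to 13 September 2020 + 33 = 16 October 2020; done 21 September 2020 — within the window.
(3) due by 7 October 2020 + 18 days = 25 October 2020; 23 October 2020 is within that limit.
(4) due by 23 October 2020 + 56 days = 18 December 2020; completed 24 October 2020, before the deadline.
(5) the permitted window runs from 24 October 2020 + 11 = 4 November 2020 to 24 October 2020 + 29 = 22 November 2020; done 5 November 2020, which is between those dates.
(6) due by 5 November 2020 + 81 days = 25 January 2021; not done until 8 February 2021, 14 days after the deadline.
The analysis stops there.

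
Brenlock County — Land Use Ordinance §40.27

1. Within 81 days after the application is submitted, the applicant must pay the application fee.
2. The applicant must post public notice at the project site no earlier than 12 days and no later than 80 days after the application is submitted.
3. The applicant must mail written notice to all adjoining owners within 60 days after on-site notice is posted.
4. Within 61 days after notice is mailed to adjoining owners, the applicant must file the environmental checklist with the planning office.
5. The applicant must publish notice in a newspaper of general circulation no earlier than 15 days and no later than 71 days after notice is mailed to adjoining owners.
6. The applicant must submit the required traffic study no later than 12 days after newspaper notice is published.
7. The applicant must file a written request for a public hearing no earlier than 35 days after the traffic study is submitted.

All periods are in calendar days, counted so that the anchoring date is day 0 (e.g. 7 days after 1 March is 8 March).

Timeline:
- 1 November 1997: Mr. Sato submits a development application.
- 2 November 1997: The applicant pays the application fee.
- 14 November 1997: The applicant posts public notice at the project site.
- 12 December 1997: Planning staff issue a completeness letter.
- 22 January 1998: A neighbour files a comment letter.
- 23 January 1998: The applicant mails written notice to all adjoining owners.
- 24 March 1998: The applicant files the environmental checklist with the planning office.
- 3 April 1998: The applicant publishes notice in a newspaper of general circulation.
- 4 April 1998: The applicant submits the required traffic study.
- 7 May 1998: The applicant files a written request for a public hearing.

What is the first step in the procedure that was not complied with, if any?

Step 3

(1) due by 1 November 1997 + 81 days = 21 January 1998; 2 November 1997 is within that limit.
(2) the permitted window runs from 1 November 1997 + 12 = 13 November 1997 to 1 November 1997 + 80 = 20 January 1998; 14 November 1997 falls inside that range.
(3) due by 14 November 1997 + 60 days = 13 January 1998; 23 January 1998 misses that deadline by 10 days.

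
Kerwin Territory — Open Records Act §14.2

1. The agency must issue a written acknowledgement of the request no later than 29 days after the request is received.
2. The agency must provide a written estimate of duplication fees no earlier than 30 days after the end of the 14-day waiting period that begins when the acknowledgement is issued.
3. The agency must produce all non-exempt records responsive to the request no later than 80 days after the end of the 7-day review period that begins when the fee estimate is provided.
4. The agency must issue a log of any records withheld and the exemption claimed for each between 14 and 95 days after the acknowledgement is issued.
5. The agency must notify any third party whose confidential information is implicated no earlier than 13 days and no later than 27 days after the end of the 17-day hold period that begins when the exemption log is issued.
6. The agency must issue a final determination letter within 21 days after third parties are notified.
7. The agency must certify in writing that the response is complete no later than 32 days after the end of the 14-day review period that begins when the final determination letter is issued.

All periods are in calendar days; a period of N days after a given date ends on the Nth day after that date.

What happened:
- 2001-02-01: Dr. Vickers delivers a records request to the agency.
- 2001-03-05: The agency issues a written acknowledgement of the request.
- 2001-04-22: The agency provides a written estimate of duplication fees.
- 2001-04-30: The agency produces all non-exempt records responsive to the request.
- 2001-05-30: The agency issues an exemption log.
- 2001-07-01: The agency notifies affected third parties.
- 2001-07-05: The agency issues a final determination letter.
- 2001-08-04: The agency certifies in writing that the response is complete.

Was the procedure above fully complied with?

No

Step 1 — counting 29 days from 2001-02-01 (when the request is received) gives a deadline of 2001-03-02; not done until 2001-03-05, 3 days after the deadline.
Later steps need not be reached.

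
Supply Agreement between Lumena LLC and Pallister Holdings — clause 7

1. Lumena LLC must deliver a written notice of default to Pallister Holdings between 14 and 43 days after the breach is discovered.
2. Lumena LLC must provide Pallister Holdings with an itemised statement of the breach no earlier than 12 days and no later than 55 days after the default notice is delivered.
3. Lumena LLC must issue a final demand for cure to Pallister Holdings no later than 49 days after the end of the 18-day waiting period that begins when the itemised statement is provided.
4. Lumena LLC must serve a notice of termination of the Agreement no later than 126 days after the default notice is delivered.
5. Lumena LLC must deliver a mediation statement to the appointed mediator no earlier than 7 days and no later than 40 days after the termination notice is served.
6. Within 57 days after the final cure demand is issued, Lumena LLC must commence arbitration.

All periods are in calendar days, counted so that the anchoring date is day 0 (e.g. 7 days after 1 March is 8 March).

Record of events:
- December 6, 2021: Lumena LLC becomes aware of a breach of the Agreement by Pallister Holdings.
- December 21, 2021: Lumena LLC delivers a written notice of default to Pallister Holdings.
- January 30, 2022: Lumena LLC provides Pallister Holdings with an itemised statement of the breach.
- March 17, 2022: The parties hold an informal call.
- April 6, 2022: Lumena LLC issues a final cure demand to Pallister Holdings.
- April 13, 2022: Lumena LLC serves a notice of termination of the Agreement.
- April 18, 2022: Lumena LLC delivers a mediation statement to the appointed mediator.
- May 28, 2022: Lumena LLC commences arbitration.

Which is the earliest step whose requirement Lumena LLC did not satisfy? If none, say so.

(1) the permitted window runs from December 6, 2021 + 14 = December 20, 2021 to December 6, 2021 + 43 = January 18, 2022; done December 21, 2021, which is between those dates.
(2) the permitted window runs from December 21, 2021 + 12 = January 2, 2022 to December 21, 2021 + 55 = February 14, 2022; done January 30, 2022, which is between those dates.
(3) due by February 17, 2022 + 49 days = April 7, 2022; done April 6, 2022 — timely.
(4) due by December 21, 2021 + 126 days = April 26, 2022; April 13, 2022 is within that limit.
(5) the permitted window runs from April 13, 2022 + 7 = April 20, 2022 to April 13, 2022 + 40 = May 23, 2022; done April 18, 2022 — 2 days before the window opened.
The procedure was therefore not followed at step 5.

Step 5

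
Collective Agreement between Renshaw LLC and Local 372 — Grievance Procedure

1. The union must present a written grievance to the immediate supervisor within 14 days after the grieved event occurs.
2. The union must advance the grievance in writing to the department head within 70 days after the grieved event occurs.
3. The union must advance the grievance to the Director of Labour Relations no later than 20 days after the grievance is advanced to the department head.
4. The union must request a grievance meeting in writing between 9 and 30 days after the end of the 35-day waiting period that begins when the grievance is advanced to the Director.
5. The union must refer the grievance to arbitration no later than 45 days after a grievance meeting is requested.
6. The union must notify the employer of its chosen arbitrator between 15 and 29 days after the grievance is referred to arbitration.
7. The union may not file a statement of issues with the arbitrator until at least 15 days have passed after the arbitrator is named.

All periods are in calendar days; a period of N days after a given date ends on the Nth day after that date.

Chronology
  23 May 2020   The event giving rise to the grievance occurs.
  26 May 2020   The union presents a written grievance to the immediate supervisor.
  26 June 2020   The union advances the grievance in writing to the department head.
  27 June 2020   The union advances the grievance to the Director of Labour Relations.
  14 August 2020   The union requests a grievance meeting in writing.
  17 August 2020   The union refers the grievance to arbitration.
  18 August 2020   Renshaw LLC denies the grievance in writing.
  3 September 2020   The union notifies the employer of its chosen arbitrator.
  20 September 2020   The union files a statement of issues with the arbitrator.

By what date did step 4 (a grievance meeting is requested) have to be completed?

31 August 2020

The grievance is advanced to the Director on 27 June 2020; the 35-day waiting period therefore ends 1 August 2020, and step 4 runs from that date. The window is 9–30 days after 1 August 2020; it closes on 31 August 2020.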